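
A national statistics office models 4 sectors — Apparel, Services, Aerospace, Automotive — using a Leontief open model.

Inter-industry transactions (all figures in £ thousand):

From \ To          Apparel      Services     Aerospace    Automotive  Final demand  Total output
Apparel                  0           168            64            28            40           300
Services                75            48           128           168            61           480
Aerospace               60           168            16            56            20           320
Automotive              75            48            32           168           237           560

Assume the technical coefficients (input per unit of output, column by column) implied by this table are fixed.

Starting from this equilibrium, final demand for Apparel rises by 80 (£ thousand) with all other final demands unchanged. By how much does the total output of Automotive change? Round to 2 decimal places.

Δx_4 = 67.14

Technical coefficients a_ij = z_ij / X_j:
  a_11 = 0/300 = 0.00, a_21 = 75/300 = 0.25, a_31 = 60/300 = 0.20, a_41 = 75/300 = 0.25
  a_12 = 168/480 = 0.35, a_22 = 48/480 = 0.10, a_32 = 168/480 = 0.35, a_42 = 48/480 = 0.10
  a_13 = 64/320 = 0.20, a_23 = 128/320 = 0.40, a_33 = 16/320 = 0.05, a_43 = 32/320 = 0.10
  a_14 = 28/560 = 0.05, a_24 = 168/560 = 0.30, a_34 = 56/560 = 0.10, a_44 = 168/560 = 0.30
I − A =
  [   1.00    -0.35    -0.20    -0.05]
  [  -0.25     0.90    -0.40    -0.30]
  [  -0.20    -0.35     0.95    -0.10]
  [  -0.25    -0.10    -0.10     0.70]
Compute the cofactors C_ij = (−1)^(i+j)·(3×3 minor ij) of I−A; the adjugate is their transpose:
adj(I−A) = Cᵀ =
  [ 0.448500   0.286750   0.235000   0.188500]
  [ 0.307000   0.609125   0.356250   0.333875]
  [ 0.232500   0.309375   0.500000   0.220625]
  [ 0.237250   0.233625   0.206250   0.550375]
det(I−A) = Σ_j (I−A)_1j·C_1j = (1.00)(0.448500) + (-0.35)(0.307000) + (-0.20)(0.232500) + (-0.05)(0.237250) = 0.2826875
(I − A)⁻¹ = adj(I−A) / det(I−A) ≈
  [   1.5866     1.0144     0.8313     0.6668]
  [   1.0860     2.1548     1.2602     1.1811]
  [   0.8225     1.0944     1.7687     0.7805]
  [   0.8393     0.8264     0.7296     1.9469]
Δx = (I − A)⁻¹ Δd with Δd having +80 in the Apparel component and 0 elsewhere.
So Δx_4 = L_41 · (+80), where L_41 = adj(I−A)_41 / det(I−A) = 0.237250 / 0.2826875.
Δx_4 = 0.237250 × (+80) / 0.2826875 = 18.98 / 0.2826875 ≈ 67.14.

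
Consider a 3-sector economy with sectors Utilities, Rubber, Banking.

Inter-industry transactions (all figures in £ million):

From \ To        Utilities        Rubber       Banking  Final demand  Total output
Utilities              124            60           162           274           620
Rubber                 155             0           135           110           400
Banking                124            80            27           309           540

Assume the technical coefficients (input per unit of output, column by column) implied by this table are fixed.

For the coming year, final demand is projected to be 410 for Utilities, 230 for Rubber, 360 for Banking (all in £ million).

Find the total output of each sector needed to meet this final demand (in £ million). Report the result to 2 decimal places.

x_1 = 892.34, x_2 = 627.83, x_3 = 698.98

Technical coefficients a_ij = z_ij / X_j:
  a_11 = 124/620 = 0.20, a_21 = 155/620 = 0.25, a_31 = 124/620 = 0.20
  a_12 = 60/400 = 0.15, a_22 = 0/400 = 0.00, a_32 = 80/400 = 0.20
  a_13 = 162/540 = 0.30, a_23 = 135/540 = 0.25, a_33 = 27/540 = 0.05
I − A =
  [   0.80    -0.15    -0.30]
  [  -0.25     1.00    -0.25]
  [  -0.20    -0.20     0.95]
Cofactors of I−A, C_ij = (−1)^(i+j)·(minor ij) (rows/columns in the sector order above):
  C_11 = (1.00)(0.95) − (-0.25)(-0.20) = 0.9000
  C_12 = −[(-0.25)(0.95) − (-0.25)(-0.20)] = 0.2875
  C_13 = (-0.25)(-0.20) − (1.00)(-0.20) = 0.2500
  C_21 = −[(-0.15)(0.95) − (-0.30)(-0.20)] = 0.2025
  C_22 = (0.80)(0.95) − (-0.30)(-0.20) = 0.7000
  C_23 = −[(0.80)(-0.20) − (-0.15)(-0.20)] = 0.1900
  C_31 = (-0.15)(-0.25) − (-0.30)(1.00) = 0.3375
  C_32 = −[(0.80)(-0.25) − (-0.30)(-0.25)] = 0.2750
  C_33 = (0.80)(1.00) − (-0.15)(-0.25) = 0.7625
det(I−A) = Σ_j (I−A)_1j·C_1j = (0.80)(0.9000) + (-0.15)(0.2875) + (-0.30)(0.2500) = 0.601875
adj(I−A) = Cᵀ =
  [ 0.9000   0.2025   0.3375]
  [ 0.2875   0.7000   0.2750]
  [ 0.2500   0.1900   0.7625]
(I − A)⁻¹ = adj(I−A) / det(I−A) ≈
  [   1.4953     0.3364     0.5607]
  [   0.4777     1.1630     0.4569]
  [   0.4154     0.3157     1.2669]
x = (I − A)⁻¹ d = adj(I−A)·d / det(I−A), with det(I−A) = 0.601875:
  x_1 = (0.9000·410 + 0.2025·230 + 0.3375·360) / 0.601875 = 537.075 / 0.601875 ≈ 892.34
  x_2 = (0.2875·410 + 0.7000·230 + 0.2750·360) / 0.601875 = 377.875 / 0.601875 ≈ 627.83
  x_3 = (0.2500·410 + 0.1900·230 + 0.7625·360) / 0.601875 = 420.70 / 0.601875 ≈ 698.98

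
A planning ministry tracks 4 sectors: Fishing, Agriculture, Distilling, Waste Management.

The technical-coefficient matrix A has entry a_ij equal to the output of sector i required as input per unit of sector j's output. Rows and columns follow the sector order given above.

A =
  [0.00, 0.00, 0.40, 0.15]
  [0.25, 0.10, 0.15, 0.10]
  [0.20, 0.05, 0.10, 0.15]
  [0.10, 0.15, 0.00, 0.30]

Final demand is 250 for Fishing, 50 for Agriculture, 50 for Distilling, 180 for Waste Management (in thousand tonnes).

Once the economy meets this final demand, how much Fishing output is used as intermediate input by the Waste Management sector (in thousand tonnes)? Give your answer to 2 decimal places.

z_FW = 54.70

I − A =
  [   1.00     0.00    -0.40    -0.15]
  [  -0.25     0.90    -0.15    -0.10]
  [  -0.20    -0.05     0.90    -0.15]
  [  -0.10    -0.15     0.00     0.70]
Compute the cofactors C_ij = (−1)^(i+j)·(3×3 minor ij) of I−A; the adjugate is their transpose:
adj(I−A) = Cᵀ =
  [ 0.544875   0.043250   0.249375   0.176375]
  [ 0.189750   0.554500   0.176750   0.157750]
  [ 0.151375   0.061250   0.595875   0.168875]
  [ 0.118500   0.125000   0.073500   0.725500]
det(I−A) = Σ_j (I−A)_1j·C_1j = (1.00)(0.544875) + (0.00)(0.189750) + (-0.40)(0.151375) + (-0.15)(0.118500) = 0.46655
(I − A)⁻¹ = adj(I−A) / det(I−A) ≈
  [   1.1679     0.0927     0.5345     0.3780]
  [   0.4067     1.1885     0.3788     0.3381]
  [   0.3245     0.1313     1.2772     0.3620]
  [   0.2540     0.2679     0.1575     1.5550]
First solve x = (I − A)⁻¹ d = adj(I−A)·d / det(I−A); in particular x_W = (0.118500·250 + 0.125000·50 + 0.073500·50 + 0.725500·180) / 0.46655 = 170.14 / 0.46655 ≈ 364.6769.
Intermediate flow from F to W: z_FW = a_FW · x_W = 0.15 × 170.14 / 0.46655 = 25.521 / 0.46655 ≈ 54.70.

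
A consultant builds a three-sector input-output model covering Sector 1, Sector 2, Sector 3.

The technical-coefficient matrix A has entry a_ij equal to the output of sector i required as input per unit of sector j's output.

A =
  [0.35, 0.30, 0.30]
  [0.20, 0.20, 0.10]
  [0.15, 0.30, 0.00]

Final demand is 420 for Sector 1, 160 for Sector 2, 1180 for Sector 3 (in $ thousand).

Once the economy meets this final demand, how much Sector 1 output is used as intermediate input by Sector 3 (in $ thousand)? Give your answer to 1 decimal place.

I − A =
  [   0.65    -0.30    -0.30]
  [  -0.20     0.80    -0.10]
  [  -0.15    -0.30     1.00]
Cofactors of I−A, C_ij = (−1)^(i+j)·(minor ij) (rows/columns in the sector order above):
  C_11 = (0.80)(1.00) − (-0.10)(-0.30) = 0.7700
  C_12 = −[(-0.20)(1.00) − (-0.10)(-0.15)] = 0.2150
  C_13 = (-0.20)(-0.30) − (0.80)(-0.15) = 0.1800
  C_21 = −[(-0.30)(1.00) − (-0.30)(-0.30)] = 0.3900
  C_22 = (0.65)(1.00) − (-0.30)(-0.15) = 0.6050
  C_23 = −[(0.65)(-0.30) − (-0.30)(-0.15)] = 0.2400
  C_31 = (-0.30)(-0.10) − (-0.30)(0.80) = 0.2700
  C_32 = −[(0.65)(-0.10) − (-0.30)(-0.20)] = 0.1250
  C_33 = (0.65)(0.80) − (-0.30)(-0.20) = 0.4600
det(I−A) = Σ_j (I−A)_1j·C_1j = (0.65)(0.7700) + (-0.30)(0.2150) + (-0.30)(0.1800) = 0.3820
adj(I−A) = Cᵀ =
  [ 0.7700   0.3900   0.2700]
  [ 0.2150   0.6050   0.1250]
  [ 0.1800   0.2400   0.4600]
(I − A)⁻¹ = adj(I−A) / det(I−A) ≈
  [   2.0157     1.0209     0.7068]
  [   0.5628     1.5838     0.3272]
  [   0.4712     0.6283     1.2042]
First solve x = (I − A)⁻¹ d = adj(I−A)·d / det(I−A); in particular x_3 = (0.1800·420 + 0.2400·160 + 0.4600·1180) / 0.3820 = 656.80 / 0.3820 ≈ 1719.372.
Intermediate flow from 1 to 3: z_13 = a_13 · x_3 = 0.30 × 656.80 / 0.3820 = 197.04 / 0.3820 ≈ 515.8.

z_13 = 515.8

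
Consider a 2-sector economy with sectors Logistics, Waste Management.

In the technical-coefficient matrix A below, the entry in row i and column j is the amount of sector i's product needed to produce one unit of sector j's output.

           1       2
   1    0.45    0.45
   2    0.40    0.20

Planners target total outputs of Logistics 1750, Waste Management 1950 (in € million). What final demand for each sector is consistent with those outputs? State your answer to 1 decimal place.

d_1 = 85.0, d_2 = 860.0

I − A =
  [   0.55    -0.45]
  [  -0.40     0.80]
d = (I − A) x:
  d_1 = (+0.55)·1750 + (-0.45)·1950 = 85.0
  d_2 = (-0.40)·1750 + (+0.80)·1950 = 860.0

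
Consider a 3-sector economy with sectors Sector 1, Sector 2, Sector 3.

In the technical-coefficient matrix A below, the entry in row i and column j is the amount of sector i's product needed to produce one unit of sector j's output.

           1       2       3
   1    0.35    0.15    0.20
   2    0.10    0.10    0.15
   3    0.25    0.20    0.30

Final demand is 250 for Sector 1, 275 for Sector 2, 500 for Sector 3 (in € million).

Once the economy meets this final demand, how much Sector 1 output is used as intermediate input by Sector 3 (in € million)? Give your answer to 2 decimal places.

z_13 = 241.52

I − A =
  [   0.65    -0.15    -0.20]
  [  -0.10     0.90    -0.15]
  [  -0.25    -0.20     0.70]
Cofactors of I−A, C_ij = (−1)^(i+j)·(minor ij) (rows/columns in the sector order above):
  C_11 = (0.90)(0.70) − (-0.15)(-0.20) = 0.6000
  C_12 = −[(-0.10)(0.70) − (-0.15)(-0.25)] = 0.1075
  C_13 = (-0.10)(-0.20) − (0.90)(-0.25) = 0.2450
  C_21 = −[(-0.15)(0.70) − (-0.20)(-0.20)] = 0.1450
  C_22 = (0.65)(0.70) − (-0.20)(-0.25) = 0.4050
  C_23 = −[(0.65)(-0.20) − (-0.15)(-0.25)] = 0.1675
  C_31 = (-0.15)(-0.15) − (-0.20)(0.90) = 0.2025
  C_32 = −[(0.65)(-0.15) − (-0.20)(-0.10)] = 0.1175
  C_33 = (0.65)(0.90) − (-0.15)(-0.10) = 0.5700
det(I−A) = Σ_j (I−A)_1j·C_1j = (0.65)(0.6000) + (-0.15)(0.1075) + (-0.20)(0.2450) = 0.324875
adj(I−A) = Cᵀ =
  [ 0.6000   0.1450   0.2025]
  [ 0.1075   0.4050   0.1175]
  [ 0.2450   0.1675   0.5700]
(I − A)⁻¹ = adj(I−A) / det(I−A) ≈
  [   1.8469     0.4463     0.6233]
  [   0.3309     1.2466     0.3617]
  [   0.7541     0.5156     1.7545]
First solve x = (I − A)⁻¹ d = adj(I−A)·d / det(I−A); in particular x_3 = (0.2450·250 + 0.1675·275 + 0.5700·500) / 0.324875 = 392.3125 / 0.324875 ≈ 1207.5798.
Intermediate flow from 1 to 3: z_13 = a_13 · x_3 = 0.20 × 392.3125 / 0.324875 = 78.4625 / 0.324875 ≈ 241.52.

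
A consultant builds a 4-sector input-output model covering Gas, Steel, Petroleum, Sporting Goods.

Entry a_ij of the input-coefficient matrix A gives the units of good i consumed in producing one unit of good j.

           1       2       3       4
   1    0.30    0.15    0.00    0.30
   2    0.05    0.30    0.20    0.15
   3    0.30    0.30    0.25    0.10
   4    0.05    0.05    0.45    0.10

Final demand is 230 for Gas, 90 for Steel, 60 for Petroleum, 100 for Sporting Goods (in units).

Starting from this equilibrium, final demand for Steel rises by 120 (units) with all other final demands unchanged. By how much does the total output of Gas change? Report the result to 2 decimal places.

I − A =
  [   0.70    -0.15     0.00    -0.30]
  [  -0.05     0.70    -0.20    -0.15]
  [  -0.30    -0.30     0.75    -0.10]
  [  -0.05    -0.05    -0.45     0.90]
Compute the cofactors C_ij = (−1)^(i+j)·(3×3 minor ij) of I−A; the adjugate is their transpose:
adj(I−A) = Cᵀ =
  [ 0.360125   0.146250   0.134625   0.159375]
  [ 0.112375   0.389250   0.177000   0.122000]
  [ 0.206250   0.233750   0.416625   0.154000]
  [ 0.129375   0.146625   0.225625   0.310875]
det(I−A) = Σ_j (I−A)_1j·C_1j = (0.70)(0.360125) + (-0.15)(0.112375) + (0.00)(0.206250) + (-0.30)(0.129375) = 0.19641875
(I − A)⁻¹ = adj(I−A) / det(I−A) ≈
  [   1.8335     0.7446     0.6854     0.8114]
  [   0.5721     1.9817     0.9011     0.6211]
  [   1.0501     1.1901     2.1211     0.7840]
  [   0.6587     0.7465     1.1487     1.5827]
Δx = (I − A)⁻¹ Δd with Δd having +120 in the Steel component and 0 elsewhere.
So Δx_1 = L_12 · (+120), where L_12 = adj(I−A)_12 / det(I−A) = 0.146250 / 0.19641875.
Δx_1 = 0.146250 × (+120) / 0.19641875 = 17.55 / 0.19641875 ≈ 89.35.

Δx_1 = 89.35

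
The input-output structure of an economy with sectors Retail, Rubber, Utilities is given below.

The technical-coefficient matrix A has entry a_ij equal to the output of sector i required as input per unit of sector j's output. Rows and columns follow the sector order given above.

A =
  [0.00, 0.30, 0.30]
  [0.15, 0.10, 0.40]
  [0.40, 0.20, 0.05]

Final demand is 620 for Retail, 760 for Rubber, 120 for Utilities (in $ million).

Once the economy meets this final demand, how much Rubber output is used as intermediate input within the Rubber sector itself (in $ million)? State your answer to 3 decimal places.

I − A =
  [   1.00    -0.30    -0.30]
  [  -0.15     0.90    -0.40]
  [  -0.40    -0.20     0.95]
Cofactors of I−A, C_ij = (−1)^(i+j)·(minor ij) (rows/columns in the sector order above):
  C_11 = (0.90)(0.95) − (-0.40)(-0.20) = 0.7750
  C_12 = −[(-0.15)(0.95) − (-0.40)(-0.40)] = 0.3025
  C_13 = (-0.15)(-0.20) − (0.90)(-0.40) = 0.3900
  C_21 = −[(-0.30)(0.95) − (-0.30)(-0.20)] = 0.3450
  C_22 = (1.00)(0.95) − (-0.30)(-0.40) = 0.8300
  C_23 = −[(1.00)(-0.20) − (-0.30)(-0.40)] = 0.3200
  C_31 = (-0.30)(-0.40) − (-0.30)(0.90) = 0.3900
  C_32 = −[(1.00)(-0.40) − (-0.30)(-0.15)] = 0.4450
  C_33 = (1.00)(0.90) − (-0.30)(-0.15) = 0.8550
det(I−A) = Σ_j (I−A)_1j·C_1j = (1.00)(0.7750) + (-0.30)(0.3025) + (-0.30)(0.3900) = 0.56725
adj(I−A) = Cᵀ =
  [ 0.7750   0.3450   0.3900]
  [ 0.3025   0.8300   0.4450]
  [ 0.3900   0.3200   0.8550]
(I − A)⁻¹ = adj(I−A) / det(I−A) ≈
  [   1.3662     0.6082     0.6875]
  [   0.5333     1.4632     0.7845]
  [   0.6875     0.5641     1.5073]
First solve x = (I − A)⁻¹ d = adj(I−A)·d / det(I−A); in particular x_2 = (0.3025·620 + 0.8300·760 + 0.4450·120) / 0.56725 = 871.75 / 0.56725 ≈ 1536.80035.
Intermediate flow from 2 to 2: z_22 = a_22 · x_2 = 0.10 × 871.75 / 0.56725 = 87.175 / 0.56725 ≈ 153.680.

z_22 = 153.680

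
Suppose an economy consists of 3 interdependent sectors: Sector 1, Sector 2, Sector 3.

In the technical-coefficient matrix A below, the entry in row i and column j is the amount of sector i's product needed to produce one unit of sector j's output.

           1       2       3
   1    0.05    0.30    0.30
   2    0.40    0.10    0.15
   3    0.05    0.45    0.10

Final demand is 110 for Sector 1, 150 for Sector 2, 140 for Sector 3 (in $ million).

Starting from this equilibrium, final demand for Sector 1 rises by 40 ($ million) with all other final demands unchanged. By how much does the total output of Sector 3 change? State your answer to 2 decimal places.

I − A =
  [   0.95    -0.30    -0.30]
  [  -0.40     0.90    -0.15]
  [  -0.05    -0.45     0.90]
Cofactors of I−A, C_ij = (−1)^(i+j)·(minor ij) (rows/columns in the sector order above):
  C_11 = (0.90)(0.90) − (-0.15)(-0.45) = 0.7425
  C_12 = −[(-0.40)(0.90) − (-0.15)(-0.05)] = 0.3675
  C_13 = (-0.40)(-0.45) − (0.90)(-0.05) = 0.2250
  C_21 = −[(-0.30)(0.90) − (-0.30)(-0.45)] = 0.4050
  C_22 = (0.95)(0.90) − (-0.30)(-0.05) = 0.8400
  C_23 = −[(0.95)(-0.45) − (-0.30)(-0.05)] = 0.4425
  C_31 = (-0.30)(-0.15) − (-0.30)(0.90) = 0.3150
  C_32 = −[(0.95)(-0.15) − (-0.30)(-0.40)] = 0.2625
  C_33 = (0.95)(0.90) − (-0.30)(-0.40) = 0.7350
det(I−A) = Σ_j (I−A)_1j·C_1j = (0.95)(0.7425) + (-0.30)(0.3675) + (-0.30)(0.2250) = 0.527625
adj(I−A) = Cᵀ =
  [ 0.7425   0.4050   0.3150]
  [ 0.3675   0.8400   0.2625]
  [ 0.2250   0.4425   0.7350]
(I − A)⁻¹ = adj(I−A) / det(I−A) ≈
  [   1.4072     0.7676     0.5970]
  [   0.6965     1.5920     0.4975]
  [   0.4264     0.8387     1.3930]
Δx = (I − A)⁻¹ Δd with Δd having +40 in the Sector 1 component and 0 elsewhere.
So Δx_3 = L_31 · (+40), where L_31 = adj(I−A)_31 / det(I−A) = 0.2250 / 0.527625.
Δx_3 = 0.2250 × (+40) / 0.527625 = 9.00 / 0.527625 ≈ 17.06.

Δx_3 = 17.06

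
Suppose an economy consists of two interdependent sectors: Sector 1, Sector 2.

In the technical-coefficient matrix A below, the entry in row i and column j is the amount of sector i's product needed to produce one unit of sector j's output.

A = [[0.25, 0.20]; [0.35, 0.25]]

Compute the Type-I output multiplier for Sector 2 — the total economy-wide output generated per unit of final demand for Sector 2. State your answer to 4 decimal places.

I − A =
  [   0.75    -0.20]
  [  -0.35     0.75]
det(I−A) = (0.75)(0.75) − (-0.20)(-0.35) = 0.4925
adj(I−A) = [[0.75, 0.20], [0.35, 0.75]]
(I − A)⁻¹ = adj(I−A) / det(I−A) ≈
  [   1.52284     0.40609]
  [   0.71066     1.52284]
The output multiplier for sector j is the column-j sum of the Leontief inverse (I − A)⁻¹ = adj(I−A) / det(I−A).
Column 2 of adj(I−A): (0.20, 0.75); det(I−A) = 0.4925.
m_2 = (0.20 + 0.75) / 0.4925 = 0.95 / 0.4925 ≈ 1.9289.

m_2 = 1.9289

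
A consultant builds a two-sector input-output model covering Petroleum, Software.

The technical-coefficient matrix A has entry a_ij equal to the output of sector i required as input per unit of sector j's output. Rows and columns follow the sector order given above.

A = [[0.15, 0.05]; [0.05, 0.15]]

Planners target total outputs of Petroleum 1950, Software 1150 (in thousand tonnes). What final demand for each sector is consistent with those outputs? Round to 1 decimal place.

I − A =
  [   0.85    -0.05]
  [  -0.05     0.85]
d = (I − A) x:
  d_P = (+0.85)·1950 + (-0.05)·1150 = 1600.0
  d_S = (-0.05)·1950 + (+0.85)·1150 = 880.0

d_P = 1600.0, d_S = 880.0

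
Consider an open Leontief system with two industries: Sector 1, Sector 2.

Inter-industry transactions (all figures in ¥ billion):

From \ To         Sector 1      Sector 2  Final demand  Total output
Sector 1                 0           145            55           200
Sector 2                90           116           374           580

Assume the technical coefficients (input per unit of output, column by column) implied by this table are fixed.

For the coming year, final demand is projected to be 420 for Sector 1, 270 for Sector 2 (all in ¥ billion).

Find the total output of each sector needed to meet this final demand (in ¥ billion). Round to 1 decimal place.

x_1 = 586.9, x_2 = 667.6

Technical coefficients a_ij = z_ij / X_j:
  a_11 = 0/200 = 0.00, a_21 = 90/200 = 0.45
  a_12 = 145/580 = 0.25, a_22 = 116/580 = 0.20
I − A =
  [   1.00    -0.25]
  [  -0.45     0.80]
det(I−A) = (1.00)(0.80) − (-0.25)(-0.45) = 0.6875
adj(I−A) = [[0.80, 0.25], [0.45, 1.00]]
(I − A)⁻¹ = adj(I−A) / det(I−A) ≈
  [   1.1636     0.3636]
  [   0.6545     1.4545]
x = (I − A)⁻¹ d = adj(I−A)·d / det(I−A), with det(I−A) = 0.6875:
  x_1 = (0.80·420 + 0.25·270) / 0.6875 = 403.50 / 0.6875 ≈ 586.9
  x_2 = (0.45·420 + 1.00·270) / 0.6875 = 459.00 / 0.6875 ≈ 667.6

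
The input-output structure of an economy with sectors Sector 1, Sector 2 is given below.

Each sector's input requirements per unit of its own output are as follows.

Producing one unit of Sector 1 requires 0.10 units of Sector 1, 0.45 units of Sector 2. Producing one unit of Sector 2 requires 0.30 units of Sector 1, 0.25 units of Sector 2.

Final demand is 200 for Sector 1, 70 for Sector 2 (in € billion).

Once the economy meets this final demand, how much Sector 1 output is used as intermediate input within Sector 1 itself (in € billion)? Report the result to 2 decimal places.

z_11 = 31.67

I − A =
  [   0.90    -0.30]
  [  -0.45     0.75]
det(I−A) = (0.90)(0.75) − (-0.30)(-0.45) = 0.5400
adj(I−A) = [[0.75, 0.30], [0.45, 0.90]]
(I − A)⁻¹ = adj(I−A) / det(I−A) ≈
  [   1.3889     0.5556]
  [   0.8333     1.6667]
First solve x = (I − A)⁻¹ d = adj(I−A)·d / det(I−A); in particular x_1 = (0.75·200 + 0.30·70) / 0.5400 = 171.00 / 0.5400 ≈ 316.6667.
Intermediate flow from 1 to 1: z_11 = a_11 · x_1 = 0.10 × 171.00 / 0.5400 = 17.10 / 0.5400 ≈ 31.67.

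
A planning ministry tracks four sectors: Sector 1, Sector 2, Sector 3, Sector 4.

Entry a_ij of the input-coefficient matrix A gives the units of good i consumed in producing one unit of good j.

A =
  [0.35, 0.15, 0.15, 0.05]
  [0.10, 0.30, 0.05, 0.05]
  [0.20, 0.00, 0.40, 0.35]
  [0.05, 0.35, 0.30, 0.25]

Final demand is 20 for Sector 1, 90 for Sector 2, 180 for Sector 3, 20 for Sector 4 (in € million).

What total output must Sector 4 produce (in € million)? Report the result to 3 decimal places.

x_4 = 405.052

I − A =
  [   0.65    -0.15    -0.15    -0.05]
  [  -0.10     0.70    -0.05    -0.05]
  [  -0.20     0.00     0.60    -0.35]
  [  -0.05    -0.35    -0.30     0.75]
Compute the cofactors C_ij = (−1)^(i+j)·(3×3 minor ij) of I−A; the adjugate is their transpose:
adj(I−A) = Cᵀ =
  [ 0.224875   0.080625   0.095375   0.064875]
  [ 0.047375   0.194625   0.047125   0.038125]
  [ 0.126000   0.108250   0.314750   0.162500]
  [ 0.087500   0.139500   0.154250   0.241500]
det(I−A) = Σ_j (I−A)_1j·C_1j = (0.65)(0.224875) + (-0.15)(0.047375) + (-0.15)(0.126000) + (-0.05)(0.087500) = 0.1157875
(I − A)⁻¹ = adj(I−A) / det(I−A) ≈
  [   1.9421     0.6963     0.8237     0.5603]
  [   0.4092     1.6809     0.4070     0.3293]
  [   1.0882     0.9349     2.7183     1.4034]
  [   0.7557     1.2048     1.3322     2.0857]
x = (I − A)⁻¹ d = adj(I−A)·d / det(I−A), with det(I−A) = 0.1157875:
  x_1 = (0.224875·20 + 0.080625·90 + 0.095375·180 + 0.064875·20) / 0.1157875 = 30.21875 / 0.1157875 ≈ 260.985
  x_2 = (0.047375·20 + 0.194625·90 + 0.047125·180 + 0.038125·20) / 0.1157875 = 27.70875 / 0.1157875 ≈ 239.307
  x_3 = (0.126000·20 + 0.108250·90 + 0.314750·180 + 0.162500·20) / 0.1157875 = 72.1675 / 0.1157875 ≈ 623.275
  x_4 = (0.087500·20 + 0.139500·90 + 0.154250·180 + 0.241500·20) / 0.1157875 = 46.90 / 0.1157875 ≈ 405.052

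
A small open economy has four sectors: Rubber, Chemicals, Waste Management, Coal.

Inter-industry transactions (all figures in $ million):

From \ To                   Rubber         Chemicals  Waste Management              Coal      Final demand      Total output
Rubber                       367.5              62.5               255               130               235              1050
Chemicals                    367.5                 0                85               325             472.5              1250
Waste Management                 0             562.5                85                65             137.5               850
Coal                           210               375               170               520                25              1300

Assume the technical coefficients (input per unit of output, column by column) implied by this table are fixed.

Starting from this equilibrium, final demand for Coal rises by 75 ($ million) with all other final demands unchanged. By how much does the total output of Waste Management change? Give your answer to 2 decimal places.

Technical coefficients a_ij = z_ij / X_j:
  a_11 = 367.5/1050 = 0.35, a_21 = 367.5/1050 = 0.35, a_31 = 0/1050 = 0.00, a_41 = 210/1050 = 0.20
  a_12 = 62.5/1250 = 0.05, a_22 = 0/1250 = 0.00, a_32 = 562.5/1250 = 0.45, a_42 = 375/1250 = 0.30
  a_13 = 255/850 = 0.30, a_23 = 85/850 = 0.10, a_33 = 85/850 = 0.10, a_43 = 170/850 = 0.20
  a_14 = 130/1300 = 0.10, a_24 = 325/1300 = 0.25, a_34 = 65/1300 = 0.05, a_44 = 520/1300 = 0.40
I − A =
  [   0.65    -0.05    -0.30    -0.10]
  [  -0.35     1.00    -0.10    -0.25]
  [   0.00    -0.45     0.90    -0.05]
  [  -0.20    -0.30    -0.20     0.60]
Compute the cofactors C_ij = (−1)^(i+j)·(3×3 minor ij) of I−A; the adjugate is their transpose:
adj(I−A) = Cᵀ =
  [ 0.41150   0.14800   0.18600   0.14575]
  [ 0.23150   0.32350   0.15450   0.18625]
  [ 0.13225   0.17675   0.29775   0.12050]
  [ 0.29700   0.27000   0.23850   0.49275]
det(I−A) = Σ_j (I−A)_1j·C_1j = (0.65)(0.41150) + (-0.05)(0.23150) + (-0.30)(0.13225) + (-0.10)(0.29700) = 0.186525
(I − A)⁻¹ = adj(I−A) / det(I−A) ≈
  [   2.2061     0.7935     0.9972     0.7814]
  [   1.2411     1.7344     0.8283     0.9985]
  [   0.7090     0.9476     1.5963     0.6460]
  [   1.5923     1.4475     1.2786     2.6417]
Δx = (I − A)⁻¹ Δd with Δd having +75 in the Coal component and 0 elsewhere.
So Δx_3 = L_34 · (+75), where L_34 = adj(I−A)_34 / det(I−A) = 0.12050 / 0.186525.
Δx_3 = 0.12050 × (+75) / 0.186525 = 9.0375 / 0.186525 ≈ 48.45.

Δx_3 = 48.45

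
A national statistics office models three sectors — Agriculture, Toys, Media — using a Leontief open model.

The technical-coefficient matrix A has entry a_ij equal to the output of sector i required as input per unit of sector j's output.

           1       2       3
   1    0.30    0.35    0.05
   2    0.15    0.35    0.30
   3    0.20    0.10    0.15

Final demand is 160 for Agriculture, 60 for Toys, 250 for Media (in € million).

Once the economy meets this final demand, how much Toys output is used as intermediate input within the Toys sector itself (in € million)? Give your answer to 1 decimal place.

z_22 = 142.8

I − A =
  [   0.70    -0.35    -0.05]
  [  -0.15     0.65    -0.30]
  [  -0.20    -0.10     0.85]
Cofactors of I−A, C_ij = (−1)^(i+j)·(minor ij) (rows/columns in the sector order above):
  C_11 = (0.65)(0.85) − (-0.30)(-0.10) = 0.5225
  C_12 = −[(-0.15)(0.85) − (-0.30)(-0.20)] = 0.1875
  C_13 = (-0.15)(-0.10) − (0.65)(-0.20) = 0.1450
  C_21 = −[(-0.35)(0.85) − (-0.05)(-0.10)] = 0.3025
  C_22 = (0.70)(0.85) − (-0.05)(-0.20) = 0.5850
  C_23 = −[(0.70)(-0.10) − (-0.35)(-0.20)] = 0.1400
  C_31 = (-0.35)(-0.30) − (-0.05)(0.65) = 0.1375
  C_32 = −[(0.70)(-0.30) − (-0.05)(-0.15)] = 0.2175
  C_33 = (0.70)(0.65) − (-0.35)(-0.15) = 0.4025
det(I−A) = Σ_j (I−A)_1j·C_1j = (0.70)(0.5225) + (-0.35)(0.1875) + (-0.05)(0.1450) = 0.292875
adj(I−A) = Cᵀ =
  [ 0.5225   0.3025   0.1375]
  [ 0.1875   0.5850   0.2175]
  [ 0.1450   0.1400   0.4025]
(I − A)⁻¹ = adj(I−A) / det(I−A) ≈
  [   1.7840     1.0329     0.4695]
  [   0.6402     1.9974     0.7426]
  [   0.4951     0.4780     1.3743]
First solve x = (I − A)⁻¹ d = adj(I−A)·d / det(I−A); in particular x_2 = (0.1875·160 + 0.5850·60 + 0.2175·250) / 0.292875 = 119.475 / 0.292875 ≈ 407.939.
Intermediate flow from 2 to 2: z_22 = a_22 · x_2 = 0.35 × 119.475 / 0.292875 = 41.81625 / 0.292875 ≈ 142.8.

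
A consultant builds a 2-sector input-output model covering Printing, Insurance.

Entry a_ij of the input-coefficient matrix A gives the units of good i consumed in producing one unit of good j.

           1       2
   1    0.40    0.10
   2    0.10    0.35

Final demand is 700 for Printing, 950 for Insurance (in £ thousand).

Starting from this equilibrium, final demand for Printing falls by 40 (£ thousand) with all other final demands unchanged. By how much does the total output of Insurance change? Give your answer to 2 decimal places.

I − A =
  [   0.60    -0.10]
  [  -0.10     0.65]
det(I−A) = (0.60)(0.65) − (-0.10)(-0.10) = 0.3800
adj(I−A) = [[0.65, 0.10], [0.10, 0.60]]
(I − A)⁻¹ = adj(I−A) / det(I−A) ≈
  [   1.7105     0.2632]
  [   0.2632     1.5789]
Δx = (I − A)⁻¹ Δd with Δd having -40 in the Printing component and 0 elsewhere.
So Δx_2 = L_21 · (-40), where L_21 = adj(I−A)_21 / det(I−A) = 0.10 / 0.3800.
Δx_2 = 0.10 × (-40) / 0.3800 = -4.00 / 0.3800 ≈ -10.53.

Δx_2 = -10.53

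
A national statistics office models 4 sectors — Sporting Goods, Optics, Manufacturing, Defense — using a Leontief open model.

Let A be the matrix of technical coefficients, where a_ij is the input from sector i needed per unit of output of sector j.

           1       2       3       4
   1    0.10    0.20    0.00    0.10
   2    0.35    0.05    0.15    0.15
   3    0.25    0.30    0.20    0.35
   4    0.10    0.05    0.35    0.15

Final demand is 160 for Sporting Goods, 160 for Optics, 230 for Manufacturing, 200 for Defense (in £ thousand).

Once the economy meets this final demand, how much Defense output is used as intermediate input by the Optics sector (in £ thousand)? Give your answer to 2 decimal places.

I − A =
  [   0.90    -0.20     0.00    -0.10]
  [  -0.35     0.95    -0.15    -0.15]
  [  -0.25    -0.30     0.80    -0.35]
  [  -0.10    -0.05    -0.35     0.85]
Compute the cofactors C_ij = (−1)^(i+j)·(3×3 minor ij) of I−A; the adjugate is their transpose:
adj(I−A) = Cᵀ =
  [ 0.467000   0.126000   0.070000   0.106000]
  [ 0.257375   0.485000   0.172750   0.187000]
  [ 0.333125   0.293000   0.646250   0.357000]
  [ 0.207250   0.164000   0.284500   0.580000]
det(I−A) = Σ_j (I−A)_1j·C_1j = (0.90)(0.467000) + (-0.20)(0.257375) + (0.00)(0.333125) + (-0.10)(0.207250) = 0.3481
(I − A)⁻¹ = adj(I−A) / det(I−A) ≈
  [   1.3416     0.3620     0.2011     0.3045]
  [   0.7394     1.3933     0.4963     0.5372]
  [   0.9570     0.8417     1.8565     1.0256]
  [   0.5954     0.4711     0.8173     1.6662]
First solve x = (I − A)⁻¹ d = adj(I−A)·d / det(I−A); in particular x_2 = (0.257375·160 + 0.485000·160 + 0.172750·230 + 0.187000·200) / 0.3481 = 195.9125 / 0.3481 ≈ 562.8052.
Intermediate flow from 4 to 2: z_42 = a_42 · x_2 = 0.05 × 195.9125 / 0.3481 = 9.795625 / 0.3481 ≈ 28.14.

z_42 = 28.14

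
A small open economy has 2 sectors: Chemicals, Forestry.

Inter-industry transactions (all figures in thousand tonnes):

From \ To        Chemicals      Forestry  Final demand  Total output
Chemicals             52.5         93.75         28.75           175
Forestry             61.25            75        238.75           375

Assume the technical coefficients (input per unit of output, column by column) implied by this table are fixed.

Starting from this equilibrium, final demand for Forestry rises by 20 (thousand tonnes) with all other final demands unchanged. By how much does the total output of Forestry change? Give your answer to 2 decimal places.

Δx_2 = 29.63

Technical coefficients a_ij = z_ij / X_j:
  a_11 = 52.5/175 = 0.30, a_21 = 61.25/175 = 0.35
  a_12 = 93.75/375 = 0.25, a_22 = 75/375 = 0.20
I − A =
  [   0.70    -0.25]
  [  -0.35     0.80]
det(I−A) = (0.70)(0.80) − (-0.25)(-0.35) = 0.4725
adj(I−A) = [[0.80, 0.25], [0.35, 0.70]]
(I − A)⁻¹ = adj(I−A) / det(I−A) ≈
  [   1.6931     0.5291]
  [   0.7407     1.4815]
Δx = (I − A)⁻¹ Δd with Δd having +20 in the Forestry component and 0 elsewhere.
So Δx_2 = L_22 · (+20), where L_22 = adj(I−A)_22 / det(I−A) = 0.70 / 0.4725.
Δx_2 = 0.70 × (+20) / 0.4725 = 14.00 / 0.4725 ≈ 29.63.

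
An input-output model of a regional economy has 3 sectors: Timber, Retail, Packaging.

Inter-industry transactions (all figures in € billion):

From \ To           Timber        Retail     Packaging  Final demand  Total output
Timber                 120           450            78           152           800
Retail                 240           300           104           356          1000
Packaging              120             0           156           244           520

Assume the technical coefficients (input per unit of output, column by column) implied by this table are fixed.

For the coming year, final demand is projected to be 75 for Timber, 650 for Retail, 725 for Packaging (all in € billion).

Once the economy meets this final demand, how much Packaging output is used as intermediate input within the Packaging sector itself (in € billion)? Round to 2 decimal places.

z_PP = 394.79

Technical coefficients a_ij = z_ij / X_j:
  a_TT = 120/800 = 0.15, a_RT = 240/800 = 0.30, a_PT = 120/800 = 0.15
  a_TR = 450/1000 = 0.45, a_RR = 300/1000 = 0.30, a_PR = 0/1000 = 0.00
  a_TP = 78/520 = 0.15, a_RP = 104/520 = 0.20, a_PP = 156/520 = 0.30
I − A =
  [   0.85    -0.45    -0.15]
  [  -0.30     0.70    -0.20]
  [  -0.15     0.00     0.70]
Cofactors of I−A, C_ij = (−1)^(i+j)·(minor ij) (rows/columns in the sector order above):
  C_11 = (0.70)(0.70) − (-0.20)(0.00) = 0.4900
  C_12 = −[(-0.30)(0.70) − (-0.20)(-0.15)] = 0.2400
  C_13 = (-0.30)(0.00) − (0.70)(-0.15) = 0.1050
  C_21 = −[(-0.45)(0.70) − (-0.15)(0.00)] = 0.3150
  C_22 = (0.85)(0.70) − (-0.15)(-0.15) = 0.5725
  C_23 = −[(0.85)(0.00) − (-0.45)(-0.15)] = 0.0675
  C_31 = (-0.45)(-0.20) − (-0.15)(0.70) = 0.1950
  C_32 = −[(0.85)(-0.20) − (-0.15)(-0.30)] = 0.2150
  C_33 = (0.85)(0.70) − (-0.45)(-0.30) = 0.4600
det(I−A) = Σ_j (I−A)_1j·C_1j = (0.85)(0.4900) + (-0.45)(0.2400) + (-0.15)(0.1050) = 0.29275
adj(I−A) = Cᵀ =
  [ 0.4900   0.3150   0.1950]
  [ 0.2400   0.5725   0.2150]
  [ 0.1050   0.0675   0.4600]
(I − A)⁻¹ = adj(I−A) / det(I−A) ≈
  [   1.6738     1.0760     0.6661]
  [   0.8198     1.9556     0.7344]
  [   0.3587     0.2306     1.5713]
First solve x = (I − A)⁻¹ d = adj(I−A)·d / det(I−A); in particular x_P = (0.1050·75 + 0.0675·650 + 0.4600·725) / 0.29275 = 385.25 / 0.29275 ≈ 1315.9693.
Intermediate flow from P to P: z_PP = a_PP · x_P = 0.30 × 385.25 / 0.29275 = 115.575 / 0.29275 ≈ 394.79.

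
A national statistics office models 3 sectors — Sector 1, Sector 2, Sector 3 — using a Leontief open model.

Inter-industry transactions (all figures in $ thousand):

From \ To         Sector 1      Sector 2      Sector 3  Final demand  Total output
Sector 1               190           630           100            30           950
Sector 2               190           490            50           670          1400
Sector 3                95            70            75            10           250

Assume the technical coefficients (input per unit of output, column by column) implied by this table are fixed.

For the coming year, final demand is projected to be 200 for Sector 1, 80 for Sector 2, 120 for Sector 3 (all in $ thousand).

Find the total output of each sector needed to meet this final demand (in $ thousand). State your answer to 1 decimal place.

x_1 = 621.3, x_2 = 403.1, x_3 = 289.0

Technical coefficients a_ij = z_ij / X_j:
  a_11 = 190/950 = 0.20, a_21 = 190/950 = 0.20, a_31 = 95/950 = 0.10
  a_12 = 630/1400 = 0.45, a_22 = 490/1400 = 0.35, a_32 = 70/1400 = 0.05
  a_13 = 100/250 = 0.40, a_23 = 50/250 = 0.20, a_33 = 75/250 = 0.30
I − A =
  [   0.80    -0.45    -0.40]
  [  -0.20     0.65    -0.20]
  [  -0.10    -0.05     0.70]
Cofactors of I−A, C_ij = (−1)^(i+j)·(minor ij) (rows/columns in the sector order above):
  C_11 = (0.65)(0.70) − (-0.20)(-0.05) = 0.4450
  C_12 = −[(-0.20)(0.70) − (-0.20)(-0.10)] = 0.1600
  C_13 = (-0.20)(-0.05) − (0.65)(-0.10) = 0.0750
  C_21 = −[(-0.45)(0.70) − (-0.40)(-0.05)] = 0.3350
  C_22 = (0.80)(0.70) − (-0.40)(-0.10) = 0.5200
  C_23 = −[(0.80)(-0.05) − (-0.45)(-0.10)] = 0.0850
  C_31 = (-0.45)(-0.20) − (-0.40)(0.65) = 0.3500
  C_32 = −[(0.80)(-0.20) − (-0.40)(-0.20)] = 0.2400
  C_33 = (0.80)(0.65) − (-0.45)(-0.20) = 0.4300
det(I−A) = Σ_j (I−A)_1j·C_1j = (0.80)(0.4450) + (-0.45)(0.1600) + (-0.40)(0.0750) = 0.2540
adj(I−A) = Cᵀ =
  [ 0.4450   0.3350   0.3500]
  [ 0.1600   0.5200   0.2400]
  [ 0.0750   0.0850   0.4300]
(I − A)⁻¹ = adj(I−A) / det(I−A) ≈
  [   1.7520     1.3189     1.3780]
  [   0.6299     2.0472     0.9449]
  [   0.2953     0.3346     1.6929]
x = (I − A)⁻¹ d = adj(I−A)·d / det(I−A), with det(I−A) = 0.2540:
  x_1 = (0.4450·200 + 0.3350·80 + 0.3500·120) / 0.2540 = 157.80 / 0.2540 ≈ 621.3
  x_2 = (0.1600·200 + 0.5200·80 + 0.2400·120) / 0.2540 = 102.40 / 0.2540 ≈ 403.1
  x_3 = (0.0750·200 + 0.0850·80 + 0.4300·120) / 0.2540 = 73.40 / 0.2540 ≈ 289.0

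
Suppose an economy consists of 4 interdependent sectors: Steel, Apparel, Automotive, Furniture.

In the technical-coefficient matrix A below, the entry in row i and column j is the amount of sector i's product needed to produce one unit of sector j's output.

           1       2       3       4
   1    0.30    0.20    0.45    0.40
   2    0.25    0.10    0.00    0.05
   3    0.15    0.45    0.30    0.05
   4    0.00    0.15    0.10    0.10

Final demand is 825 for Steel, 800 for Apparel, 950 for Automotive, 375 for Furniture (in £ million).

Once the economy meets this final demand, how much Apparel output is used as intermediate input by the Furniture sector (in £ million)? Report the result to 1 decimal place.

z_24 = 63.9

I − A =
  [   0.70    -0.20    -0.45    -0.40]
  [  -0.25     0.90     0.00    -0.05]
  [  -0.15    -0.45     0.70    -0.05]
  [   0.00    -0.15    -0.10     0.90]
Compute the cofactors C_ij = (−1)^(i+j)·(3×3 minor ij) of I−A; the adjugate is their transpose:
adj(I−A) = Cᵀ =
  [ 0.555000   0.370625   0.398125   0.289375]
  [ 0.157000   0.370750   0.114750   0.096750]
  [ 0.223500   0.324750   0.501750   0.145250]
  [ 0.051000   0.097875   0.074875   0.294625]
det(I−A) = Σ_j (I−A)_1j·C_1j = (0.70)(0.555000) + (-0.20)(0.157000) + (-0.45)(0.223500) + (-0.40)(0.051000) = 0.236125
(I − A)⁻¹ = adj(I−A) / det(I−A) ≈
  [   2.3504     1.5696     1.6861     1.2255]
  [   0.6649     1.5701     0.4860     0.4097]
  [   0.9465     1.3753     2.1249     0.6151]
  [   0.2160     0.4145     0.3171     1.2478]
First solve x = (I − A)⁻¹ d = adj(I−A)·d / det(I−A); in particular x_4 = (0.051000·825 + 0.097875·800 + 0.074875·950 + 0.294625·375) / 0.236125 = 301.990625 / 0.236125 ≈ 1278.944.
Intermediate flow from 2 to 4: z_24 = a_24 · x_4 = 0.05 × 301.990625 / 0.236125 = 15.09953125 / 0.236125 ≈ 63.9.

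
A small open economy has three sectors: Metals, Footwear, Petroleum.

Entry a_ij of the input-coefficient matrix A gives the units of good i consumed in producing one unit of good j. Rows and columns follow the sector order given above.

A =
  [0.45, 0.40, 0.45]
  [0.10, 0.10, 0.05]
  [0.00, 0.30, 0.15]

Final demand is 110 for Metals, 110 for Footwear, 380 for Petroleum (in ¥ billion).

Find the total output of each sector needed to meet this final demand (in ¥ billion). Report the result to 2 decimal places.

I − A =
  [   0.55    -0.40    -0.45]
  [  -0.10     0.90    -0.05]
  [   0.00    -0.30     0.85]
Cofactors of I−A, C_ij = (−1)^(i+j)·(minor ij) (rows/columns in the sector order above):
  C_11 = (0.90)(0.85) − (-0.05)(-0.30) = 0.7500
  C_12 = −[(-0.10)(0.85) − (-0.05)(0.00)] = 0.0850
  C_13 = (-0.10)(-0.30) − (0.90)(0.00) = 0.0300
  C_21 = −[(-0.40)(0.85) − (-0.45)(-0.30)] = 0.4750
  C_22 = (0.55)(0.85) − (-0.45)(0.00) = 0.4675
  C_23 = −[(0.55)(-0.30) − (-0.40)(0.00)] = 0.1650
  C_31 = (-0.40)(-0.05) − (-0.45)(0.90) = 0.4250
  C_32 = −[(0.55)(-0.05) − (-0.45)(-0.10)] = 0.0725
  C_33 = (0.55)(0.90) − (-0.40)(-0.10) = 0.4550
det(I−A) = Σ_j (I−A)_1j·C_1j = (0.55)(0.7500) + (-0.40)(0.0850) + (-0.45)(0.0300) = 0.3650
adj(I−A) = Cᵀ =
  [ 0.7500   0.4750   0.4250]
  [ 0.0850   0.4675   0.0725]
  [ 0.0300   0.1650   0.4550]
(I − A)⁻¹ = adj(I−A) / det(I−A) ≈
  [   2.0548     1.3014     1.1644]
  [   0.2329     1.2808     0.1986]
  [   0.0822     0.4521     1.2466]
x = (I − A)⁻¹ d = adj(I−A)·d / det(I−A), with det(I−A) = 0.3650:
  x_1 = (0.7500·110 + 0.4750·110 + 0.4250·380) / 0.3650 = 296.25 / 0.3650 ≈ 811.64
  x_2 = (0.0850·110 + 0.4675·110 + 0.0725·380) / 0.3650 = 88.325 / 0.3650 ≈ 241.99
  x_3 = (0.0300·110 + 0.1650·110 + 0.4550·380) / 0.3650 = 194.35 / 0.3650 ≈ 532.47

x_1 = 811.64, x_2 = 241.99, x_3 = 532.47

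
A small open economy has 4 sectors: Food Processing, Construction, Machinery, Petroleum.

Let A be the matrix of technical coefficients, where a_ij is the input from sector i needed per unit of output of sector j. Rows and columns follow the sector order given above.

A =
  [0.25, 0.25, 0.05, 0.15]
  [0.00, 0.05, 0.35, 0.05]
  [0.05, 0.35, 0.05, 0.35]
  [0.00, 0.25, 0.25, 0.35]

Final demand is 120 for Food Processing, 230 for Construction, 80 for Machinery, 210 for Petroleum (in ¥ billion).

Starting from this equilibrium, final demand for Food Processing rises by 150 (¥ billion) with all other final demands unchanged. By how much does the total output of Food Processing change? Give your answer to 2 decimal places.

I − A =
  [   0.75    -0.25    -0.05    -0.15]
  [   0.00     0.95    -0.35    -0.05]
  [  -0.05    -0.35     0.95    -0.35]
  [   0.00    -0.25    -0.25     0.65]
Compute the cofactors C_ij = (−1)^(i+j)·(3×3 minor ij) of I−A; the adjugate is their transpose:
adj(I−A) = Cᵀ =
  [ 0.37700   0.19700   0.13900   0.17700]
  [ 0.01200   0.39400   0.18000   0.13000]
  [ 0.03025   0.24625   0.45375   0.27025]
  [ 0.01625   0.24625   0.24375   0.57825]
det(I−A) = Σ_j (I−A)_1j·C_1j = (0.75)(0.37700) + (-0.25)(0.01200) + (-0.05)(0.03025) + (-0.15)(0.01625) = 0.2758
(I − A)⁻¹ = adj(I−A) / det(I−A) ≈
  [   1.3669     0.7143     0.5040     0.6418]
  [   0.0435     1.4286     0.6526     0.4714]
  [   0.1097     0.8929     1.6452     0.9799]
  [   0.0589     0.8929     0.8838     2.0966]
Δx = (I − A)⁻¹ Δd with Δd having +150 in the Food Processing component and 0 elsewhere.
So Δx_F = L_FF · (+150), where L_FF = adj(I−A)_FF / det(I−A) = 0.37700 / 0.2758.
Δx_F = 0.37700 × (+150) / 0.2758 = 56.55 / 0.2758 ≈ 205.04.

Δx_F = 205.04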